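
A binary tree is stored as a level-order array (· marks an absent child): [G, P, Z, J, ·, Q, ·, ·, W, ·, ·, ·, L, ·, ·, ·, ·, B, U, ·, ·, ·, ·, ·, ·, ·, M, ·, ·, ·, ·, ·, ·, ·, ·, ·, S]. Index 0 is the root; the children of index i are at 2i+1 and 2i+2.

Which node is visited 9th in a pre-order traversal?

Q

Pre-order visits the node, then its left subtree, then its right subtree.
Visit G.
At G: go left to P.
  Visit P.
  At P: go left to J.
    Visit J.
    At J: no left child.
    At J: go right to W.
      Visit W.
      At W: go left to B.
        Visit B.
        At B: no left child.
        At B: go right to S.
          S is a leaf — visit S.
      At W: go right to U.
        U is a leaf — visit U.
  At P: no right child.
At G: go right to Z.
  Visit Z.
  At Z: go left to Q.
    Visit Q.
    At Q: no left child.
    At Q: go right to L.
      Visit L.
      At L: no left child.
      At L: go right to M.
        M is a leaf — visit M.
  At Z: no right child.
Full pre-order sequence: G, P, J, W, B, S, U, Z, Q, L, M.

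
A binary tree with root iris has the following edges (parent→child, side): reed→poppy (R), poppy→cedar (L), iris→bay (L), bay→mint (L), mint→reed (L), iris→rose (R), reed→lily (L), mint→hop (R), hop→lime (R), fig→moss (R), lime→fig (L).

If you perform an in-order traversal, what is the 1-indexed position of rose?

12

In-order visits the left subtree, then the node, then the right subtree.
At iris: go left to bay.
  At bay: go left to mint.
    At mint: go left to reed.
      At reed: go left to lily.
        lily is a leaf — visit lily.
      Visit reed.
      At reed: go right to poppy.
        At poppy: go left to cedar.
          cedar is a leaf — visit cedar.
        Visit poppy.
        At poppy: no right child.
    Visit mint.
    At mint: go right to hop.
      At hop: no left child.
      Visit hop.
      At hop: go right to lime.
        At lime: go left to fig.
          At fig: no left child.
          Visit fig.
          At fig: go right to moss.
            moss is a leaf — visit moss.
        Visit lime.
        At lime: no right child.
  Visit bay.
  At bay: no right child.
Visit iris.
At iris: go right to rose.
  rose is a leaf — visit rose.
Full in-order sequence: lily, reed, cedar, poppy, mint, hop, fig, moss, lime, bay, iris, rose.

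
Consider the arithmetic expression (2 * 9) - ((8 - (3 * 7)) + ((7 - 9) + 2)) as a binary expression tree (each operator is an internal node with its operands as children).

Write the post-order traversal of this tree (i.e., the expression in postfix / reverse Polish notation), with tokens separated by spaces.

2 9 * 8 3 7 * - 7 9 - 2 + + -

Post-order on an expression tree gives postfix notation: for each operator, emit left operand, right operand, then the operator.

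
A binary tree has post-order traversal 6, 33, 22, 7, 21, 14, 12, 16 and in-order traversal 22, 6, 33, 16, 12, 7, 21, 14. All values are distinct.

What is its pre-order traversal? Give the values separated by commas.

The last element of post-order is the root; it splits in-order into left and right subtrees.
Root 16: left subtree has 3 nodes {22, 6, 33}, right has 4 {12, 7, 21, 14}.
  Root 22: left subtree has 0 nodes { }, right has 2 {6, 33}.
    Root 33: left subtree has 1 node {6}, right has 0 { }.
  Root 12: left subtree has 0 nodes { }, right has 3 {7, 21, 14}.
    Root 14: left subtree has 2 nodes {7, 21}, right has 0 { }.
      Root 21: left subtree has 1 node {7}, right has 0 { }.

16, 22, 33, 6, 12, 14, 21, 7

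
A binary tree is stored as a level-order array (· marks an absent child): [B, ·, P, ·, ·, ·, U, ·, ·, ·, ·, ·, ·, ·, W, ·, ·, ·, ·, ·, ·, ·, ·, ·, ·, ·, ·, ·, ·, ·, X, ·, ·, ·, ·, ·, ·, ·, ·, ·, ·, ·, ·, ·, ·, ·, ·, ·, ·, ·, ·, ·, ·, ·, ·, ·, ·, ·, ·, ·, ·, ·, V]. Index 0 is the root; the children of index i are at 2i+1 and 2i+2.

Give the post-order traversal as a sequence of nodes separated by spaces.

V X W U P B

Post-order visits the left subtree, then the right subtree, then the node.
At B: no left child.
At B: go right to P.
  At P: no left child.
  At P: go right to U.
    At U: no left child.
    At U: go right to W.
      At W: no left child.
      At W: go right to X.
        At X: no left child.
        At X: go right to V.
          V is a leaf — visit V.
        Visit X.
      Visit W.
    Visit U.
  Visit P.
Visit B.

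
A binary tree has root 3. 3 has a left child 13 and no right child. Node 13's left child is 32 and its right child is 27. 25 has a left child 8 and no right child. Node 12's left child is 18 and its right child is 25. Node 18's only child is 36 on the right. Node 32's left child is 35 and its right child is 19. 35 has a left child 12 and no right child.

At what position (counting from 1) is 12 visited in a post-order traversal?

Post-order visits the left subtree, then the right subtree, then the node.
At 3: go left to 13.
  At 13: go left to 32.
    At 32: go left to 35.
      At 35: go left to 12.
        At 12: go left to 18.
          At 18: no left child.
          At 18: go right to 36.
            36 is a leaf — visit 36.
          Visit 18.
        At 12: go right to 25.
          At 25: go left to 8.
            8 is a leaf — visit 8.
          At 25: no right child.
          Visit 25.
        Visit 12.
      At 35: no right child.
      Visit 35.
    At 32: go right to 19.
      19 is a leaf — visit 19.
    Visit 32.
  At 13: go right to 27.
    27 is a leaf — visit 27.
  Visit 13.
At 3: no right child.
Visit 3.
Full post-order sequence: 36, 18, 8, 25, 12, 35, 19, 32, 27, 13, 3.

5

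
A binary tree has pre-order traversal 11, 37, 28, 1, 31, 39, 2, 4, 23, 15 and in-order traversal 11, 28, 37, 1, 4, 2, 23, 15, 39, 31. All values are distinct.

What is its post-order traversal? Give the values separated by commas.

28, 4, 15, 23, 2, 39, 31, 1, 37, 11

The first element of pre-order is the root; it splits in-order into left and right subtrees.
Root 11: left subtree has 0 nodes { }, right has 9 {28, 37, 1, 4, 2, 23, 15, 39, 31}.
  Root 37: left subtree has 1 node {28}, right has 7 {1, 4, 2, 23, 15, 39, 31}.
    Root 1: left subtree has 0 nodes { }, right has 6 {4, 2, 23, 15, 39, 31}.
      Root 31: left subtree has 5 nodes {4, 2, 23, 15, 39}, right has 0 { }.
        Root 39: left subtree has 4 nodes {4, 2, 23, 15}, right has 0 { }.
          Root 2: left subtree has 1 node {4}, right has 2 {23, 15}.
            Root 23: left subtree has 0 nodes { }, right has 1 {15}.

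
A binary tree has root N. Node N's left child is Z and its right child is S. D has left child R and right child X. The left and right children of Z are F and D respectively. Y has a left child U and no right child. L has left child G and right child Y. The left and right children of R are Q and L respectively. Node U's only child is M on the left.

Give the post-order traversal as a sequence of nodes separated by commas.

F, Q, G, M, U, Y, L, R, X, D, Z, S, N

Post-order visits the left subtree, then the right subtree, then the node.
At N: go left to Z.
  At Z: go left to F.
    F is a leaf — visit F.
  At Z: go right to D.
    At D: go left to R.
      At R: go left to Q.
        Q is a leaf — visit Q.
      At R: go right to L.
        At L: go left to G.
          G is a leaf — visit G.
        At L: go right to Y.
          At Y: go left to U.
            At U: go left to M.
              M is a leaf — visit M.
            At U: no right child.
            Visit U.
          At Y: no right child.
          Visit Y.
        Visit L.
      Visit R.
    At D: go right to X.
      X is a leaf — visit X.
    Visit D.
  Visit Z.
At N: go right to S.
  S is a leaf — visit S.
Visit N.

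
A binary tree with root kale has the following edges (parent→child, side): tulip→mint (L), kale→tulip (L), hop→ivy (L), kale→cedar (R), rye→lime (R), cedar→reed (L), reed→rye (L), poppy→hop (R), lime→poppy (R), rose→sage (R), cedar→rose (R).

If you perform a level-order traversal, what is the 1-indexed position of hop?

11

Level-order visits nodes level by level from the root, left to right within each level.
Level 0: kale
Level 1: tulip, cedar
Level 2: mint, reed, rose
Level 3: rye, sage
Level 4: lime
Level 5: poppy
Level 6: hop
Level 7: ivy
Full level-order sequence: kale, tulip, cedar, mint, reed, rose, rye, sage, lime, poppy, hop, ivy.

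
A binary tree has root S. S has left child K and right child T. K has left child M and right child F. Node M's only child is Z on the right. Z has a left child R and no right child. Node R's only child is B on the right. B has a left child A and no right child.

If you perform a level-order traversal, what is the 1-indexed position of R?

7

Level-order visits nodes level by level from the root, left to right within each level.
Level 0: S
Level 1: K, T
Level 2: M, F
Level 3: Z
Level 4: R
Level 5: B
Level 6: A
Full level-order sequence: S, K, T, M, F, Z, R, B, A.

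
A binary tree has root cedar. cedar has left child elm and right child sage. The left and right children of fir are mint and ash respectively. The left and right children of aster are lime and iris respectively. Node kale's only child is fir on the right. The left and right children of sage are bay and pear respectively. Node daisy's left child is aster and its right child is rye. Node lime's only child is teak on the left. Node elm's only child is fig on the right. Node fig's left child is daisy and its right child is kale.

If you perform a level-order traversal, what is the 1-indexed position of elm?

Level-order visits nodes level by level from the root, left to right within each level.
Level 0: cedar
Level 1: elm, sage
Level 2: fig, bay, pear
Level 3: daisy, kale
Level 4: aster, rye, fir
Level 5: lime, iris, mint, ash
Level 6: teak
Full level-order sequence: cedar, elm, sage, fig, bay, pear, daisy, kale, aster, rye, fir, lime, iris, mint, ash, teak.

2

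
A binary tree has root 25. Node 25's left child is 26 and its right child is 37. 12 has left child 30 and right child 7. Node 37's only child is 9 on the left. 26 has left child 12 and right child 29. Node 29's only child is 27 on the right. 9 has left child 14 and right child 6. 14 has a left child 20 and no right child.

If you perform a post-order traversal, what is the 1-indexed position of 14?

Post-order visits the left subtree, then the right subtree, then the node.
At 25: go left to 26.
  At 26: go left to 12.
    At 12: go left to 30.
      30 is a leaf — visit 30.
    At 12: go right to 7.
      7 is a leaf — visit 7.
    Visit 12.
  At 26: go right to 29.
    At 29: no left child.
    At 29: go right to 27.
      27 is a leaf — visit 27.
    Visit 29.
  Visit 26.
At 25: go right to 37.
  At 37: go left to 9.
    At 9: go left to 14.
      At 14: go left to 20.
        20 is a leaf — visit 20.
      At 14: no right child.
      Visit 14.
    At 9: go right to 6.
      6 is a leaf — visit 6.
    Visit 9.
  At 37: no right child.
  Visit 37.
Visit 25.
Full post-order sequence: 30, 7, 12, 27, 29, 26, 20, 14, 6, 9, 37, 25.

8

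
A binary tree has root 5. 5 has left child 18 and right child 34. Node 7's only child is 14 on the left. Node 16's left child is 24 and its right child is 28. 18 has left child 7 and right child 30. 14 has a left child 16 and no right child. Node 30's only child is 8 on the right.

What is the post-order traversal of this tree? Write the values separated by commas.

Post-order visits the left subtree, then the right subtree, then the node.
At 5: go left to 18.
  At 18: go left to 7.
    At 7: go left to 14.
      At 14: go left to 16.
        At 16: go left to 24.
          24 is a leaf — visit 24.
        At 16: go right to 28.
          28 is a leaf — visit 28.
        Visit 16.
      At 14: no right child.
      Visit 14.
    At 7: no right child.
    Visit 7.
  At 18: go right to 30.
    At 30: no left child.
    At 30: go right to 8.
      8 is a leaf — visit 8.
    Visit 30.
  Visit 18.
At 5: go right to 34.
  34 is a leaf — visit 34.
Visit 5.

24, 28, 16, 14, 7, 8, 30, 18, 34, 5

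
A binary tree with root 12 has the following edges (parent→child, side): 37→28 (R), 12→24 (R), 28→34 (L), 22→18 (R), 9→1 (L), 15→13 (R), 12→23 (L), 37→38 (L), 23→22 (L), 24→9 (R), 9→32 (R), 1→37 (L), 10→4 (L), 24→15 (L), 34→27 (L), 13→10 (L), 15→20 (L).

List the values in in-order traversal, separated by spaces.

22 18 23 12 20 15 4 10 13 24 38 37 27 34 28 1 9 32

In-order visits the left subtree, then the node, then the right subtree.
At 12: go left to 23.
  At 23: go left to 22.
    At 22: no left child.
    Visit 22.
    At 22: go right to 18.
      18 is a leaf — visit 18.
  Visit 23.
  At 23: no right child.
Visit 12.
At 12: go right to 24.
  At 24: go left to 15.
    At 15: go left to 20.
      20 is a leaf — visit 20.
    Visit 15.
    At 15: go right to 13.
      At 13: go left to 10.
        At 10: go left to 4.
          4 is a leaf — visit 4.
        Visit 10.
        At 10: no right child.
      Visit 13.
      At 13: no right child.
  Visit 24.
  At 24: go right to 9.
    At 9: go left to 1.
      At 1: go left to 37.
        At 37: go left to 38.
          38 is a leaf — visit 38.
        Visit 37.
        At 37: go right to 28.
          At 28: go left to 34.
            At 34: go left to 27.
              27 is a leaf — visit 27.
            Visit 34.
            At 34: no right child.
          Visit 28.
          At 28: no right child.
      Visit 1.
      At 1: no right child.
    Visit 9.
    At 9: go right to 32.
      32 is a leaf — visit 32.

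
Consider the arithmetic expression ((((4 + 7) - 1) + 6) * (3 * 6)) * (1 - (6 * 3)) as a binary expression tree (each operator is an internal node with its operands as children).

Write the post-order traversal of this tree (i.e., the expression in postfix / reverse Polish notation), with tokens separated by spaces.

Post-order on an expression tree gives postfix notation: for each operator, emit left operand, right operand, then the operator.

4 7 + 1 - 6 + 3 6 * * 1 6 3 * - *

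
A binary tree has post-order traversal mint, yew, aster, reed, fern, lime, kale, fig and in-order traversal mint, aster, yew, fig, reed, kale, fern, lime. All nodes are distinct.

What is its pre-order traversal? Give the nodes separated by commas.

fig, aster, mint, yew, kale, reed, lime, fern

The last element of post-order is the root; it splits in-order into left and right subtrees.
Root fig: left subtree has 3 nodes {mint, aster, yew}, right has 4 {reed, kale, fern, lime}.
  Root aster: left subtree has 1 node {mint}, right has 1 {yew}.
  Root kale: left subtree has 1 node {reed}, right has 2 {fern, lime}.
    Root lime: left subtree has 1 node {fern}, right has 0 { }.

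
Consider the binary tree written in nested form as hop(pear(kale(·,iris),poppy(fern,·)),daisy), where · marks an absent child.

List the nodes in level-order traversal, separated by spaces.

hop pear daisy kale poppy iris fern

Level-order visits nodes level by level from the root, left to right within each level.
Level 0: hop
Level 1: pear, daisy
Level 2: kale, poppy
Level 3: iris, fern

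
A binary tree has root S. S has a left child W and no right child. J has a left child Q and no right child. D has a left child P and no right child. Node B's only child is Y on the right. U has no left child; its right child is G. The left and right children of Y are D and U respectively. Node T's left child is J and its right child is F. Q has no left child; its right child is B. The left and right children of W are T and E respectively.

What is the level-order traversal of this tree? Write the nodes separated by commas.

S, W, T, E, J, F, Q, B, Y, D, U, P, G

Level-order visits nodes level by level from the root, left to right within each level.
Level 0: S
Level 1: W
Level 2: T, E
Level 3: J, F
Level 4: Q
Level 5: B
Level 6: Y
Level 7: D, U
Level 8: P, G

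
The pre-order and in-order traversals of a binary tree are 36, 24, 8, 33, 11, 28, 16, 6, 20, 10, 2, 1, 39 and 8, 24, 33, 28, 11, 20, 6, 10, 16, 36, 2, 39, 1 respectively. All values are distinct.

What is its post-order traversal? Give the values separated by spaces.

8 28 20 10 6 16 11 33 24 39 1 2 36

The first element of pre-order is the root; it splits in-order into left and right subtrees.
Root 36: left subtree has 9 nodes {8, 24, 33, 28, 11, 20, 6, 10, 16}, right has 3 {2, 39, 1}.
  Root 24: left subtree has 1 node {8}, right has 7 {33, 28, 11, 20, 6, 10, 16}.
    Root 33: left subtree has 0 nodes { }, right has 6 {28, 11, 20, 6, 10, 16}.
      Root 11: left subtree has 1 node {28}, right has 4 {20, 6, 10, 16}.
        Root 16: left subtree has 3 nodes {20, 6, 10}, right has 0 { }.
          Root 6: left subtree has 1 node {20}, right has 1 {10}.
  Root 2: left subtree has 0 nodes { }, right has 2 {39, 1}.
    Root 1: left subtree has 1 node {39}, right has 0 { }.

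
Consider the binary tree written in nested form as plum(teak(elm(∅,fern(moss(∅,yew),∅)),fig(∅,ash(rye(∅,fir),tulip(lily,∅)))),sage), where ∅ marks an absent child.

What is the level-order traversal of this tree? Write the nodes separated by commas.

plum, teak, sage, elm, fig, fern, ash, moss, rye, tulip, yew, fir, lily

Level-order visits nodes level by level from the root, left to right within each level.
Level 0: plum
Level 1: teak, sage
Level 2: elm, fig
Level 3: fern, ash
Level 4: moss, rye, tulip
Level 5: yew, fir, lily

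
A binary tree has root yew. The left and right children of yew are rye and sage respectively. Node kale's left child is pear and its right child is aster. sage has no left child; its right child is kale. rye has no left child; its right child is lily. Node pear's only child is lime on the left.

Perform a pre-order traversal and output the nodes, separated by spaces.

yew rye lily sage kale pear lime aster

Pre-order visits the node, then its left subtree, then its right subtree.
Visit yew.
At yew: go left to rye.
  Visit rye.
  At rye: no left child.
  At rye: go right to lily.
    lily is a leaf — visit lily.
At yew: go right to sage.
  Visit sage.
  At sage: no left child.
  At sage: go right to kale.
    Visit kale.
    At kale: go left to pear.
      Visit pear.
      At pear: go left to lime.
        lime is a leaf — visit lime.
      At pear: no right child.
    At kale: go right to aster.
      aster is a leaf — visit aster.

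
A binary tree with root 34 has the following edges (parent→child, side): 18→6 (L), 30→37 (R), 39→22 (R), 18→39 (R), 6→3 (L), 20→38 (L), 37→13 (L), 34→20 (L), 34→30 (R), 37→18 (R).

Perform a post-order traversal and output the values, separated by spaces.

38 20 13 3 6 22 39 18 37 30 34

Post-order visits the left subtree, then the right subtree, then the node.
At 34: go left to 20.
  At 20: go left to 38.
    38 is a leaf — visit 38.
  At 20: no right child.
  Visit 20.
At 34: go right to 30.
  At 30: no left child.
  At 30: go right to 37.
    At 37: go left to 13.
      13 is a leaf — visit 13.
    At 37: go right to 18.
      At 18: go left to 6.
        At 6: go left to 3.
          3 is a leaf — visit 3.
        At 6: no right child.
        Visit 6.
      At 18: go right to 39.
        At 39: no left child.
        At 39: go right to 22.
          22 is a leaf — visit 22.
        Visit 39.
      Visit 18.
    Visit 37.
  Visit 30.
Visit 34.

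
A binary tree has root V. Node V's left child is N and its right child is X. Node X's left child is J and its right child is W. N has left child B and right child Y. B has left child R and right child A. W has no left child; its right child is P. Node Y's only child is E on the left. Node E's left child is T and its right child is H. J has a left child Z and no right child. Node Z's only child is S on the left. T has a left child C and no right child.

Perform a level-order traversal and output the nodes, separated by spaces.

Level-order visits nodes level by level from the root, left to right within each level.
Level 0: V
Level 1: N, X
Level 2: B, Y, J, W
Level 3: R, A, E, Z, P
Level 4: T, H, S
Level 5: C

V N X B Y J W R A E Z P T H S C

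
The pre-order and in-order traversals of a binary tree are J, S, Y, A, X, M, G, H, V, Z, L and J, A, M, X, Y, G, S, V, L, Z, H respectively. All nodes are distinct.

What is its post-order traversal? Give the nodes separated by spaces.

M X A G Y L Z V H S J

The first element of pre-order is the root; it splits in-order into left and right subtrees.
Root J: left subtree has 0 nodes { }, right has 10 {A, M, X, Y, G, S, V, L, Z, H}.
  Root S: left subtree has 5 nodes {A, M, X, Y, G}, right has 4 {V, L, Z, H}.
    Root Y: left subtree has 3 nodes {A, M, X}, right has 1 {G}.
      Root A: left subtree has 0 nodes { }, right has 2 {M, X}.
        Root X: left subtree has 1 node {M}, right has 0 { }.
    Root H: left subtree has 3 nodes {V, L, Z}, right has 0 { }.
      Root V: left subtree has 0 nodes { }, right has 2 {L, Z}.
        Root Z: left subtree has 1 node {L}, right has 0 { }.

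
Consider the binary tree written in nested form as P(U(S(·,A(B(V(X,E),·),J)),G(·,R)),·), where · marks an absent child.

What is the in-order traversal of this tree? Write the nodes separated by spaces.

S X V E B A J U G R P

In-order visits the left subtree, then the node, then the right subtree.
At P: go left to U.
  At U: go left to S.
    At S: no left child.
    Visit S.
    At S: go right to A.
      At A: go left to B.
        At B: go left to V.
          At V: go left to X.
            X is a leaf — visit X.
          Visit V.
          At V: go right to E.
            E is a leaf — visit E.
        Visit B.
        At B: no right child.
      Visit A.
      At A: go right to J.
        J is a leaf — visit J.
  Visit U.
  At U: go right to G.
    At G: no left child.
    Visit G.
    At G: go right to R.
      R is a leaf — visit R.
Visit P.
At P: no right child.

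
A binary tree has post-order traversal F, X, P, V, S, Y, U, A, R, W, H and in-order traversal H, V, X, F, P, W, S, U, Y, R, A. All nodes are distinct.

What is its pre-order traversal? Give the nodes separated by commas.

H, W, V, P, X, F, R, U, S, Y, A

The last element of post-order is the root; it splits in-order into left and right subtrees.
Root H: left subtree has 0 nodes { }, right has 10 {V, X, F, P, W, S, U, Y, R, A}.
  Root W: left subtree has 4 nodes {V, X, F, P}, right has 5 {S, U, Y, R, A}.
    Root V: left subtree has 0 nodes { }, right has 3 {X, F, P}.
      Root P: left subtree has 2 nodes {X, F}, right has 0 { }.
        Root X: left subtree has 0 nodes { }, right has 1 {F}.
    Root R: left subtree has 3 nodes {S, U, Y}, right has 1 {A}.
      Root U: left subtree has 1 node {S}, right has 1 {Y}.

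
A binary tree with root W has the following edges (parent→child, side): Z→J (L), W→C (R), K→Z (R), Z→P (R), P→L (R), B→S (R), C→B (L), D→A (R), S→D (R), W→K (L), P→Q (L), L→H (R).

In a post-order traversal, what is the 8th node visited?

Post-order visits the left subtree, then the right subtree, then the node.
At W: go left to K.
  At K: no left child.
  At K: go right to Z.
    At Z: go left to J.
      J is a leaf — visit J.
    At Z: go right to P.
      At P: go left to Q.
        Q is a leaf — visit Q.
      At P: go right to L.
        At L: no left child.
        At L: go right to H.
          H is a leaf — visit H.
        Visit L.
      Visit P.
    Visit Z.
  Visit K.
At W: go right to C.
  At C: go left to B.
    At B: no left child.
    At B: go right to S.
      At S: no left child.
      At S: go right to D.
        At D: no left child.
        At D: go right to A.
          A is a leaf — visit A.
        Visit D.
      Visit S.
    Visit B.
  At C: no right child.
  Visit C.
Visit W.
Full post-order sequence: J, Q, H, L, P, Z, K, A, D, S, B, C, W.

A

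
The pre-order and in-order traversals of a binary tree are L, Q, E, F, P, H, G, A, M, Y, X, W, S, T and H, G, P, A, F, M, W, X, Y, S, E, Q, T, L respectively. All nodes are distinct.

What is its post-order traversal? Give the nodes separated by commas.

G, H, A, P, W, X, S, Y, M, F, E, T, Q, L

The first element of pre-order is the root; it splits in-order into left and right subtrees.
Root L: left subtree has 13 nodes {H, G, P, A, F, M, W, X, Y, S, E, Q, T}, right has 0 { }.
  Root Q: left subtree has 11 nodes {H, G, P, A, F, M, W, X, Y, S, E}, right has 1 {T}.
    Root E: left subtree has 10 nodes {H, G, P, A, F, M, W, X, Y, S}, right has 0 { }.
      Root F: left subtree has 4 nodes {H, G, P, A}, right has 5 {M, W, X, Y, S}.
        Root P: left subtree has 2 nodes {H, G}, right has 1 {A}.
          Root H: left subtree has 0 nodes { }, right has 1 {G}.
        Root M: left subtree has 0 nodes { }, right has 4 {W, X, Y, S}.
          Root Y: left subtree has 2 nodes {W, X}, right has 1 {S}.
            Root X: left subtree has 1 node {W}, right has 0 { }.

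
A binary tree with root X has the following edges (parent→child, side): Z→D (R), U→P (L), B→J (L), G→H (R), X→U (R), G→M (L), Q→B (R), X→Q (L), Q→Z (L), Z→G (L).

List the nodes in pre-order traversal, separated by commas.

Pre-order visits the node, then its left subtree, then its right subtree.
Visit X.
At X: go left to Q.
  Visit Q.
  At Q: go left to Z.
    Visit Z.
    At Z: go left to G.
      Visit G.
      At G: go left to M.
        M is a leaf — visit M.
      At G: go right to H.
        H is a leaf — visit H.
    At Z: go right to D.
      D is a leaf — visit D.
  At Q: go right to B.
    Visit B.
    At B: go left to J.
      J is a leaf — visit J.
    At B: no right child.
At X: go right to U.
  Visit U.
  At U: go left to P.
    P is a leaf — visit P.
  At U: no right child.

X, Q, Z, G, M, H, D, B, J, U, P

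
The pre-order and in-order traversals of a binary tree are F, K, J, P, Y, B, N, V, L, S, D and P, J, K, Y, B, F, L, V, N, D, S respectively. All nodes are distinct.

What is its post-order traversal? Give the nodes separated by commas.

The first element of pre-order is the root; it splits in-order into left and right subtrees.
Root F: left subtree has 5 nodes {P, J, K, Y, B}, right has 5 {L, V, N, D, S}.
  Root K: left subtree has 2 nodes {P, J}, right has 2 {Y, B}.
    Root J: left subtree has 1 node {P}, right has 0 { }.
    Root Y: left subtree has 0 nodes { }, right has 1 {B}.
  Root N: left subtree has 2 nodes {L, V}, right has 2 {D, S}.
    Root V: left subtree has 1 node {L}, right has 0 { }.
    Root S: left subtree has 1 node {D}, right has 0 { }.

P, J, B, Y, K, L, V, D, S, N, F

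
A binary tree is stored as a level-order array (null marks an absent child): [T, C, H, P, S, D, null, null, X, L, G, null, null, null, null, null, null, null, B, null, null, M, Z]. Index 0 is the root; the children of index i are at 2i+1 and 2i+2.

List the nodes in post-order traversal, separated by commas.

B, X, P, L, M, Z, G, S, C, D, H, T

Post-order visits the left subtree, then the right subtree, then the node.
At T: go left to C.
  At C: go left to P.
    At P: no left child.
    At P: go right to X.
      At X: no left child.
      At X: go right to B.
        B is a leaf — visit B.
      Visit X.
    Visit P.
  At C: go right to S.
    At S: go left to L.
      L is a leaf — visit L.
    At S: go right to G.
      At G: go left to M.
        M is a leaf — visit M.
      At G: go right to Z.
        Z is a leaf — visit Z.
      Visit G.
    Visit S.
  Visit C.
At T: go right to H.
  At H: go left to D.
    D is a leaf — visit D.
  At H: no right child.
  Visit H.
Visit T.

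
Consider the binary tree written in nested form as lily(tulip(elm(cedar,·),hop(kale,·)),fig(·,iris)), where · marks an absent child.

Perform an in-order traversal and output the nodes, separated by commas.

In-order visits the left subtree, then the node, then the right subtree.
At lily: go left to tulip.
  At tulip: go left to elm.
    At elm: go left to cedar.
      cedar is a leaf — visit cedar.
    Visit elm.
    At elm: no right child.
  Visit tulip.
  At tulip: go right to hop.
    At hop: go left to kale.
      kale is a leaf — visit kale.
    Visit hop.
    At hop: no right child.
Visit lily.
At lily: go right to fig.
  At fig: no left child.
  Visit fig.
  At fig: go right to iris.
    iris is a leaf — visit iris.

cedar, elm, tulip, kale, hop, lily, fig, iris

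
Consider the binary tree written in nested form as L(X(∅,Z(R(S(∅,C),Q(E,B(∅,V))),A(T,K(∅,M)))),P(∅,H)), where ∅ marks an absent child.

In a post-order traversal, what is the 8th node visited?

Post-order visits the left subtree, then the right subtree, then the node.
At L: go left to X.
  At X: no left child.
  At X: go right to Z.
    At Z: go left to R.
      At R: go left to S.
        At S: no left child.
        At S: go right to C.
          C is a leaf — visit C.
        Visit S.
      At R: go right to Q.
        At Q: go left to E.
          E is a leaf — visit E.
        At Q: go right to B.
          At B: no left child.
          At B: go right to V.
            V is a leaf — visit V.
          Visit B.
        Visit Q.
      Visit R.
    At Z: go right to A.
      At A: go left to T.
        T is a leaf — visit T.
      At A: go right to K.
        At K: no left child.
        At K: go right to M.
          M is a leaf — visit M.
        Visit K.
      Visit A.
    Visit Z.
  Visit X.
At L: go right to P.
  At P: no left child.
  At P: go right to H.
    H is a leaf — visit H.
  Visit P.
Visit L.
Full post-order sequence: C, S, E, V, B, Q, R, T, M, K, A, Z, X, H, P, L.

T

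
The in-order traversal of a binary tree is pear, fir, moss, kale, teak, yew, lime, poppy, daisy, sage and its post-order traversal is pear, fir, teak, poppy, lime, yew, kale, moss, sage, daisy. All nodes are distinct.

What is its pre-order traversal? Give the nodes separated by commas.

daisy, moss, fir, pear, kale, yew, teak, lime, poppy, sage

The last element of post-order is the root; it splits in-order into left and right subtrees.
Root daisy: left subtree has 8 nodes {pear, fir, moss, kale, teak, yew, lime, poppy}, right has 1 {sage}.
  Root moss: left subtree has 2 nodes {pear, fir}, right has 5 {kale, teak, yew, lime, poppy}.
    Root fir: left subtree has 1 node {pear}, right has 0 { }.
    Root kale: left subtree has 0 nodes { }, right has 4 {teak, yew, lime, poppy}.
      Root yew: left subtree has 1 node {teak}, right has 2 {lime, poppy}.
        Root lime: left subtree has 0 nodes { }, right has 1 {poppy}.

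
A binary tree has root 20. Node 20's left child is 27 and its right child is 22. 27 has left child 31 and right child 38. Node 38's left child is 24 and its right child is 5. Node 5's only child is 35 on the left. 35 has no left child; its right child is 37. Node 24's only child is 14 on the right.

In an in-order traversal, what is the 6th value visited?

In-order visits the left subtree, then the node, then the right subtree.
At 20: go left to 27.
  At 27: go left to 31.
    31 is a leaf — visit 31.
  Visit 27.
  At 27: go right to 38.
    At 38: go left to 24.
      At 24: no left child.
      Visit 24.
      At 24: go right to 14.
        14 is a leaf — visit 14.
    Visit 38.
    At 38: go right to 5.
      At 5: go left to 35.
        At 35: no left child.
        Visit 35.
        At 35: go right to 37.
          37 is a leaf — visit 37.
      Visit 5.
      At 5: no right child.
Visit 20.
At 20: go right to 22.
  22 is a leaf — visit 22.
Full in-order sequence: 31, 27, 24, 14, 38, 35, 37, 5, 20, 22.

35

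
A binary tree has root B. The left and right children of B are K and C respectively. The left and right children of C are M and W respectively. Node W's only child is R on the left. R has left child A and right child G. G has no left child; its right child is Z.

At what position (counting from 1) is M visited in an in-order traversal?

3

In-order visits the left subtree, then the node, then the right subtree.
At B: go left to K.
  K is a leaf — visit K.
Visit B.
At B: go right to C.
  At C: go left to M.
    M is a leaf — visit M.
  Visit C.
  At C: go right to W.
    At W: go left to R.
      At R: go left to A.
        A is a leaf — visit A.
      Visit R.
      At R: go right to G.
        At G: no left child.
        Visit G.
        At G: go right to Z.
          Z is a leaf — visit Z.
    Visit W.
    At W: no right child.
Full in-order sequence: K, B, M, C, A, R, G, Z, W.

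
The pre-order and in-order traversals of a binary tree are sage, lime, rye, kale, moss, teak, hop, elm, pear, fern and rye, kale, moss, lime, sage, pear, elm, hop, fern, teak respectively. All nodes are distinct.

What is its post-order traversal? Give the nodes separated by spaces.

moss kale rye lime pear elm fern hop teak sage

The first element of pre-order is the root; it splits in-order into left and right subtrees.
Root sage: left subtree has 4 nodes {rye, kale, moss, lime}, right has 5 {pear, elm, hop, fern, teak}.
  Root lime: left subtree has 3 nodes {rye, kale, moss}, right has 0 { }.
    Root rye: left subtree has 0 nodes { }, right has 2 {kale, moss}.
      Root kale: left subtree has 0 nodes { }, right has 1 {moss}.
  Root teak: left subtree has 4 nodes {pear, elm, hop, fern}, right has 0 { }.
    Root hop: left subtree has 2 nodes {pear, elm}, right has 1 {fern}.
      Root elm: left subtree has 1 node {pear}, right has 0 { }.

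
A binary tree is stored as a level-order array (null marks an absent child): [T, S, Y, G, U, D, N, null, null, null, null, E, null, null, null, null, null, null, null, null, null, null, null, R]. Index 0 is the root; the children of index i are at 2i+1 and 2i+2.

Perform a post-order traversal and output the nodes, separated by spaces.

G U S R E D N Y T

Post-order visits the left subtree, then the right subtree, then the node.
At T: go left to S.
  At S: go left to G.
    G is a leaf — visit G.
  At S: go right to U.
    U is a leaf — visit U.
  Visit S.
At T: go right to Y.
  At Y: go left to D.
    At D: go left to E.
      At E: go left to R.
        R is a leaf — visit R.
      At E: no right child.
      Visit E.
    At D: no right child.
    Visit D.
  At Y: go right to N.
    N is a leaf — visit N.
  Visit Y.
Visit T.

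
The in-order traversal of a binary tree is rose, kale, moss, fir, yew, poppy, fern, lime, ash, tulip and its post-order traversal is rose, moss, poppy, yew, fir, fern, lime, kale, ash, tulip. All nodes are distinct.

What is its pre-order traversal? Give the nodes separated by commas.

tulip, ash, kale, rose, lime, fern, fir, moss, yew, poppy

The last element of post-order is the root; it splits in-order into left and right subtrees.
Root tulip: left subtree has 9 nodes {rose, kale, moss, fir, yew, poppy, fern, lime, ash}, right has 0 { }.
  Root ash: left subtree has 8 nodes {rose, kale, moss, fir, yew, poppy, fern, lime}, right has 0 { }.
    Root kale: left subtree has 1 node {rose}, right has 6 {moss, fir, yew, poppy, fern, lime}.
      Root lime: left subtree has 5 nodes {moss, fir, yew, poppy, fern}, right has 0 { }.
        Root fern: left subtree has 4 nodes {moss, fir, yew, poppy}, right has 0 { }.
          Root fir: left subtree has 1 node {moss}, right has 2 {yew, poppy}.
            Root yew: left subtree has 0 nodes { }, right has 1 {poppy}.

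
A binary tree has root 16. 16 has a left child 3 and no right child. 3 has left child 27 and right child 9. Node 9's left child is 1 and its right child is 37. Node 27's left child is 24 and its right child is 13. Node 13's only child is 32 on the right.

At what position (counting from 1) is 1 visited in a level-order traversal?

7

Level-order visits nodes level by level from the root, left to right within each level.
Level 0: 16
Level 1: 3
Level 2: 27, 9
Level 3: 24, 13, 1, 37
Level 4: 32
Full level-order sequence: 16, 3, 27, 9, 24, 13, 1, 37, 32.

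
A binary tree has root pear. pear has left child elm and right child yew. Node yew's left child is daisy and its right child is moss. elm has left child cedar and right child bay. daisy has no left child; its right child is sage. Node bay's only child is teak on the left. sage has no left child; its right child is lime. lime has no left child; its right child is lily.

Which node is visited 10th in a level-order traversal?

lime

Level-order visits nodes level by level from the root, left to right within each level.
Level 0: pear
Level 1: elm, yew
Level 2: cedar, bay, daisy, moss
Level 3: teak, sage
Level 4: lime
Level 5: lily
Full level-order sequence: pear, elm, yew, cedar, bay, daisy, moss, teak, sage, lime, lily.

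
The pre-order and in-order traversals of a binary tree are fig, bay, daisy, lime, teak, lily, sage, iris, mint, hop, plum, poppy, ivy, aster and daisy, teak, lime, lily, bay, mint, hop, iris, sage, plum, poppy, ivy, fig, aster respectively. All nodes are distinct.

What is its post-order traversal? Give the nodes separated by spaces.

The first element of pre-order is the root; it splits in-order into left and right subtrees.
Root fig: left subtree has 12 nodes {daisy, teak, lime, lily, bay, mint, hop, iris, sage, plum, poppy, ivy}, right has 1 {aster}.
  Root bay: left subtree has 4 nodes {daisy, teak, lime, lily}, right has 7 {mint, hop, iris, sage, plum, poppy, ivy}.
    Root daisy: left subtree has 0 nodes { }, right has 3 {teak, lime, lily}.
      Root lime: left subtree has 1 node {teak}, right has 1 {lily}.
    Root sage: left subtree has 3 nodes {mint, hop, iris}, right has 3 {plum, poppy, ivy}.
      Root iris: left subtree has 2 nodes {mint, hop}, right has 0 { }.
        Root mint: left subtree has 0 nodes { }, right has 1 {hop}.
      Root plum: left subtree has 0 nodes { }, right has 2 {poppy, ivy}.
        Root poppy: left subtree has 0 nodes { }, right has 1 {ivy}.

teak lily lime daisy hop mint iris ivy poppy plum sage bay aster fig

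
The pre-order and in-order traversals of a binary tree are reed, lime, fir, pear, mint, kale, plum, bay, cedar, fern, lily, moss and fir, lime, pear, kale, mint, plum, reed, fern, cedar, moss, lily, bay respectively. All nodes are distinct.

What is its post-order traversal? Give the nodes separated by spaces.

The first element of pre-order is the root; it splits in-order into left and right subtrees.
Root reed: left subtree has 6 nodes {fir, lime, pear, kale, mint, plum}, right has 5 {fern, cedar, moss, lily, bay}.
  Root lime: left subtree has 1 node {fir}, right has 4 {pear, kale, mint, plum}.
    Root pear: left subtree has 0 nodes { }, right has 3 {kale, mint, plum}.
      Root mint: left subtree has 1 node {kale}, right has 1 {plum}.
  Root bay: left subtree has 4 nodes {fern, cedar, moss, lily}, right has 0 { }.
    Root cedar: left subtree has 1 node {fern}, right has 2 {moss, lily}.
      Root lily: left subtree has 1 node {moss}, right has 0 { }.

fir kale plum mint pear lime fern moss lily cedar bay reed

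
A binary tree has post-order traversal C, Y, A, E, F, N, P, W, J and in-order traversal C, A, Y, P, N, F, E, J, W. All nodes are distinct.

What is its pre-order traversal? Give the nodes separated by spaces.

J P A C Y N F E W

The last element of post-order is the root; it splits in-order into left and right subtrees.
Root J: left subtree has 7 nodes {C, A, Y, P, N, F, E}, right has 1 {W}.
  Root P: left subtree has 3 nodes {C, A, Y}, right has 3 {N, F, E}.
    Root A: left subtree has 1 node {C}, right has 1 {Y}.
    Root N: left subtree has 0 nodes { }, right has 2 {F, E}.
      Root F: left subtree has 0 nodes { }, right has 1 {E}.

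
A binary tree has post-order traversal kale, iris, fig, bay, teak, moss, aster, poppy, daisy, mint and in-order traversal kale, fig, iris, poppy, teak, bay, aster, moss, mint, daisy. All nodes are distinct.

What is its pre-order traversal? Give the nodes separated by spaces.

mint poppy fig kale iris aster teak bay moss daisy

The last element of post-order is the root; it splits in-order into left and right subtrees.
Root mint: left subtree has 8 nodes {kale, fig, iris, poppy, teak, bay, aster, moss}, right has 1 {daisy}.
  Root poppy: left subtree has 3 nodes {kale, fig, iris}, right has 4 {teak, bay, aster, moss}.
    Root fig: left subtree has 1 node {kale}, right has 1 {iris}.
    Root aster: left subtree has 2 nodes {teak, bay}, right has 1 {moss}.
      Root teak: left subtree has 0 nodes { }, right has 1 {bay}.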